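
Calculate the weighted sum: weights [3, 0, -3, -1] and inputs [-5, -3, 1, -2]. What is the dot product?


Element-wise products:
3 * -5 = -15
0 * -3 = 0
-3 * 1 = -3
-1 * -2 = 2
Sum = -15 + 0 + -3 + 2
= -16

-16


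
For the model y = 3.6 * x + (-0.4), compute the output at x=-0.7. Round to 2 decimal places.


y = 3.6 * -0.7 + (-0.4)
= -2.52 + (-0.4)
= -2.92

-2.92


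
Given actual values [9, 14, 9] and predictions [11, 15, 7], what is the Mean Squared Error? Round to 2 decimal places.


Differences: [-2, -1, 2]
Squared errors: [4, 1, 4]
Sum of squared errors = 9
MSE = 9 / 3 = 3.00

3.00


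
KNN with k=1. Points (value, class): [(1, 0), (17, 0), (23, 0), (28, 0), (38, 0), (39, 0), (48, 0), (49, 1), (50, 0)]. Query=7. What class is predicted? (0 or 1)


Distances from query 7:
Point 1 (class 0): distance = 6
K=1 nearest neighbors: classes = [0]
Votes for class 1: 0 / 1
Majority vote => class 0

0


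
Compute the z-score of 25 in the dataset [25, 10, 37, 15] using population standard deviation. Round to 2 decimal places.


Mean = (25 + 10 + 37 + 15) / 4 = 21.75
Variance = sum((x_i - mean)^2) / n = 106.6875
Std = sqrt(106.6875) = 10.329
Z = (x - mean) / std
= (25 - 21.75) / 10.329
= 3.25 / 10.329
= 0.31

0.31


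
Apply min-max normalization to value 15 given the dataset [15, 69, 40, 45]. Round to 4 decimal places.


Min = 15, Max = 69
Range = 69 - 15 = 54
Scaled = (x - min) / (max - min)
= (15 - 15) / 54
= 0 / 54
= 0.0000

0.0000


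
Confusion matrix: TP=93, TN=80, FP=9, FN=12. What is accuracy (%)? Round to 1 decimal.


Accuracy = (TP + TN) / (TP + TN + FP + FN) * 100
= (93 + 80) / (93 + 80 + 9 + 12)
= 173 / 194
= 0.8918
= 89.2%

89.2


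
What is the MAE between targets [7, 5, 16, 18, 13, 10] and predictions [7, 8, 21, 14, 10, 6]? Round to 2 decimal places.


Absolute errors: [0, 3, 5, 4, 3, 4]
Sum of absolute errors = 19
MAE = 19 / 6 = 3.17

3.17


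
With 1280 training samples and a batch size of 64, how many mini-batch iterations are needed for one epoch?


Iterations per epoch = dataset_size / batch_size
= 1280 / 64
= 20

20


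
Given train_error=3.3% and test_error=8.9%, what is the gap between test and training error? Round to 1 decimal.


Generalization gap = test_error - train_error
= 8.9 - 3.3
= 5.6%
A moderate gap.

5.6


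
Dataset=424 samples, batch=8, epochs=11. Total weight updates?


Iterations per epoch = 424 / 8 = 53
Total updates = iterations_per_epoch * epochs
= 53 * 11
= 583

583


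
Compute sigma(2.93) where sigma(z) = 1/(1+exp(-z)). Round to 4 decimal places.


sigmoid(z) = 1 / (1 + exp(-z))
exp(-(2.93)) = exp(-2.93) = 0.0534
1 + 0.0534 = 1.0534
1 / 1.0534 = 0.9493

0.9493


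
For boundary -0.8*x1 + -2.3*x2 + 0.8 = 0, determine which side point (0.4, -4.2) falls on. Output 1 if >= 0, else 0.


Compute -0.8 * 0.4 + -2.3 * -4.2 + 0.8
= -0.32 + 9.66 + 0.8
= 10.14
Since 10.14 >= 0, the point is on the positive side.

1


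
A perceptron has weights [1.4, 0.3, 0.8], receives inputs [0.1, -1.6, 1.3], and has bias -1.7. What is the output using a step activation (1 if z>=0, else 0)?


z = w . x + b
= 1.4*0.1 + 0.3*-1.6 + 0.8*1.3 + -1.7
= 0.14 + -0.48 + 1.04 + -1.7
= 0.7 + -1.7
= -1.0
Since z = -1.0 < 0, output = 0

0


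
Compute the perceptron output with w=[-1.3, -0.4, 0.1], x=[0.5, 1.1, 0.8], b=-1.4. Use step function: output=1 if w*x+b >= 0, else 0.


z = w . x + b
= -1.3*0.5 + -0.4*1.1 + 0.1*0.8 + -1.4
= -0.65 + -0.44 + 0.08 + -1.4
= -1.01 + -1.4
= -2.41
Since z = -2.41 < 0, output = 0

0


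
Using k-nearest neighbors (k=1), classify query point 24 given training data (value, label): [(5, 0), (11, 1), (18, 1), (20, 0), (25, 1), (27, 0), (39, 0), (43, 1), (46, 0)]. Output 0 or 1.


Distances from query 24:
Point 25 (class 1): distance = 1
K=1 nearest neighbors: classes = [1]
Votes for class 1: 1 / 1
Majority vote => class 1

1


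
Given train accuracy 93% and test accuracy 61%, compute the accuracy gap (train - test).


Gap = train_accuracy - test_accuracy
= 93 - 61
= 32%
This large gap strongly indicates overfitting.

32


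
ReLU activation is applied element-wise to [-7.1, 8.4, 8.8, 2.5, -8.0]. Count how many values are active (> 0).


ReLU(x) = max(0, x) for each element:
ReLU(-7.1) = 0
ReLU(8.4) = 8.4
ReLU(8.8) = 8.8
ReLU(2.5) = 2.5
ReLU(-8.0) = 0
Active neurons (>0): 3

3


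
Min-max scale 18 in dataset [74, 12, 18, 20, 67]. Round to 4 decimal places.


Min = 12, Max = 74
Range = 74 - 12 = 62
Scaled = (x - min) / (max - min)
= (18 - 12) / 62
= 6 / 62
= 0.0968

0.0968


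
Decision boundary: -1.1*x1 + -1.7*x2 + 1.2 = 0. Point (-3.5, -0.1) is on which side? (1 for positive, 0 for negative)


Compute -1.1 * -3.5 + -1.7 * -0.1 + 1.2
= 3.85 + 0.17 + 1.2
= 5.22
Since 5.22 >= 0, the point is on the positive side.

1


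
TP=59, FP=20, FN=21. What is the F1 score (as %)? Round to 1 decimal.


Precision = TP / (TP + FP) = 59 / 79 = 0.7468
Recall = TP / (TP + FN) = 59 / 80 = 0.7375
F1 = 2 * P * R / (P + R)
= 2 * 0.7468 * 0.7375 / (0.7468 + 0.7375)
= 1.1016 / 1.4843
= 0.7421
As percentage: 74.2%

74.2


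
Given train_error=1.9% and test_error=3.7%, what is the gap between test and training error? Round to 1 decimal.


Generalization gap = test_error - train_error
= 3.7 - 1.9
= 1.8%
A small gap suggests good generalization.

1.8


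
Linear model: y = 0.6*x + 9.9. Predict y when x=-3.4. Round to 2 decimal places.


y = 0.6 * -3.4 + (9.9)
= -2.04 + (9.9)
= 7.86

7.86


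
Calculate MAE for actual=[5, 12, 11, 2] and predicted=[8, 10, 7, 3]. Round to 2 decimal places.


Absolute errors: [3, 2, 4, 1]
Sum of absolute errors = 10
MAE = 10 / 4 = 2.50

2.50


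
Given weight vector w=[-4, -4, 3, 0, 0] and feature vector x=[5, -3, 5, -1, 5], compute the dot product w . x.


Element-wise products:
-4 * 5 = -20
-4 * -3 = 12
3 * 5 = 15
0 * -1 = 0
0 * 5 = 0
Sum = -20 + 12 + 15 + 0 + 0
= 7

7


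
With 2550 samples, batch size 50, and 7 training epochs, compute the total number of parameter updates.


Iterations per epoch = 2550 / 50 = 51
Total updates = iterations_per_epoch * epochs
= 51 * 7
= 357

357


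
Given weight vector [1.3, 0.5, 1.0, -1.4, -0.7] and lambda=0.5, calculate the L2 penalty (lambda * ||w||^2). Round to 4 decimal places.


Squaring each weight:
1.3^2 = 1.69
0.5^2 = 0.25
1.0^2 = 1.0
(-1.4)^2 = 1.96
(-0.7)^2 = 0.49
Sum of squares = 5.39
Penalty = 0.5 * 5.39 = 2.6950

2.6950


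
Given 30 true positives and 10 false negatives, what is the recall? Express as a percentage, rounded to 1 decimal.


Recall = TP / (TP + FN) * 100
= 30 / (30 + 10)
= 30 / 40
= 0.75
= 75.0%

75.0


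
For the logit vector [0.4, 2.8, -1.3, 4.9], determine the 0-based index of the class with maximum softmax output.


Softmax is a monotonic transformation, so it preserves the argmax.
We need to find the index of the maximum logit.
Index 0: 0.4
Index 1: 2.8
Index 2: -1.3
Index 3: 4.9
Maximum logit = 4.9 at index 3

3


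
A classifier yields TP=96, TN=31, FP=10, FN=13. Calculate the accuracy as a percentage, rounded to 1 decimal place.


Accuracy = (TP + TN) / (TP + TN + FP + FN) * 100
= (96 + 31) / (96 + 31 + 10 + 13)
= 127 / 150
= 0.8467
= 84.7%

84.7


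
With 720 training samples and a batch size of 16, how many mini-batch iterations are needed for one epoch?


Iterations per epoch = dataset_size / batch_size
= 720 / 16
= 45

45


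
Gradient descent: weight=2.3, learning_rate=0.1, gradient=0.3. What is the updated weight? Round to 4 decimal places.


w_new = w_old - lr * gradient
= 2.3 - 0.1 * 0.3
= 2.3 - (0.03)
= 2.2700

2.2700


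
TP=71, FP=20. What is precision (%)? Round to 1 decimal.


Precision = TP / (TP + FP) * 100
= 71 / (71 + 20)
= 71 / 91
= 0.7802
= 78.0%

78.0


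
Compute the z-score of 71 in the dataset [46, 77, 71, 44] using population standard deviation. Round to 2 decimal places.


Mean = (46 + 77 + 71 + 44) / 4 = 59.5
Variance = sum((x_i - mean)^2) / n = 215.25
Std = sqrt(215.25) = 14.6714
Z = (x - mean) / std
= (71 - 59.5) / 14.6714
= 11.5 / 14.6714
= 0.78

0.78


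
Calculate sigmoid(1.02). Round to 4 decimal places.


sigmoid(z) = 1 / (1 + exp(-z))
exp(-(1.02)) = exp(-1.02) = 0.3606
1 + 0.3606 = 1.3606
1 / 1.3606 = 0.7350

0.7350


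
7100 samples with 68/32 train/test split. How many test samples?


Train samples = 7100 * 68% = 4828
Test samples = 7100 - 4828
= 2272

2272


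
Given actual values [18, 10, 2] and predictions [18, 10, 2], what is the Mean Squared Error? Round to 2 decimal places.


Differences: [0, 0, 0]
Squared errors: [0, 0, 0]
Sum of squared errors = 0
MSE = 0 / 3 = 0.00

0.00


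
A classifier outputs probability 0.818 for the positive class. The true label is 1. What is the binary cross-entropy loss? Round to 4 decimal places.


For y=1: Loss = -log(p)
= -log(0.818)
= -(-0.2009)
= 0.2009

0.2009


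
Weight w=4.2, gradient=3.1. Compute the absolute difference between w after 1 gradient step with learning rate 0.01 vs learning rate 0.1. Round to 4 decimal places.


With lr=0.01: w_new = 4.2 - 0.01 * 3.1 = 4.169
With lr=0.1: w_new = 4.2 - 0.1 * 3.1 = 3.89
Absolute difference = |4.169 - 3.89|
= 0.2790

0.2790


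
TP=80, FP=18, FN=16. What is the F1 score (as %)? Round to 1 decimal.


Precision = TP / (TP + FP) = 80 / 98 = 0.8163
Recall = TP / (TP + FN) = 80 / 96 = 0.8333
F1 = 2 * P * R / (P + R)
= 2 * 0.8163 * 0.8333 / (0.8163 + 0.8333)
= 1.3605 / 1.6497
= 0.8247
As percentage: 82.5%

82.5


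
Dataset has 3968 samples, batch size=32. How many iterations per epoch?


Iterations per epoch = dataset_size / batch_size
= 3968 / 32
= 124

124


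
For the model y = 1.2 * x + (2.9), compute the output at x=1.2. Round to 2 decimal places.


y = 1.2 * 1.2 + (2.9)
= 1.44 + (2.9)
= 4.34

4.34


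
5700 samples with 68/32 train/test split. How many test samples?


Train samples = 5700 * 68% = 3876
Test samples = 5700 - 3876
= 1824

1824


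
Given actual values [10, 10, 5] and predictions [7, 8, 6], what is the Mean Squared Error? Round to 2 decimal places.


Differences: [3, 2, -1]
Squared errors: [9, 4, 1]
Sum of squared errors = 14
MSE = 14 / 3 = 4.67

4.67


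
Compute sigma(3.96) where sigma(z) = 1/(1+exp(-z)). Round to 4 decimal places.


sigmoid(z) = 1 / (1 + exp(-z))
exp(-(3.96)) = exp(-3.96) = 0.0191
1 + 0.0191 = 1.0191
1 / 1.0191 = 0.9813

0.9813


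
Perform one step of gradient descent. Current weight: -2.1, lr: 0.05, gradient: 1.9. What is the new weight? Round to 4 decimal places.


w_new = w_old - lr * gradient
= -2.1 - 0.05 * 1.9
= -2.1 - (0.095)
= -2.1950

-2.1950


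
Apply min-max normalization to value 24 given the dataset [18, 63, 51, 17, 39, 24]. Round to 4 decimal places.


Min = 17, Max = 63
Range = 63 - 17 = 46
Scaled = (x - min) / (max - min)
= (24 - 17) / 46
= 7 / 46
= 0.1522

0.1522


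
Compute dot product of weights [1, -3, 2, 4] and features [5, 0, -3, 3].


Element-wise products:
1 * 5 = 5
-3 * 0 = 0
2 * -3 = -6
4 * 3 = 12
Sum = 5 + 0 + -6 + 12
= 11

11


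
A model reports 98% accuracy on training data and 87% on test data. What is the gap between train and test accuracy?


Gap = train_accuracy - test_accuracy
= 98 - 87
= 11%
This gap suggests the model is overfitting.

11


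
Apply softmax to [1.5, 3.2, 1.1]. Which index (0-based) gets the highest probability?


Softmax is a monotonic transformation, so it preserves the argmax.
We need to find the index of the maximum logit.
Index 0: 1.5
Index 1: 3.2
Index 2: 1.1
Maximum logit = 3.2 at index 1

1


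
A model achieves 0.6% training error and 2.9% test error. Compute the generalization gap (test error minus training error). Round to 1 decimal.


Generalization gap = test_error - train_error
= 2.9 - 0.6
= 2.3%
A moderate gap.

2.3


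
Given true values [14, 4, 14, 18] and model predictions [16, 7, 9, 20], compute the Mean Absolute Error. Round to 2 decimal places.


Absolute errors: [2, 3, 5, 2]
Sum of absolute errors = 12
MAE = 12 / 4 = 3.00

3.00


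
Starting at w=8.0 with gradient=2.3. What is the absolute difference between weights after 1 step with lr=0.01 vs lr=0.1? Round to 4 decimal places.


With lr=0.01: w_new = 8.0 - 0.01 * 2.3 = 7.977
With lr=0.1: w_new = 8.0 - 0.1 * 2.3 = 7.77
Absolute difference = |7.977 - 7.77|
= 0.2070

0.2070


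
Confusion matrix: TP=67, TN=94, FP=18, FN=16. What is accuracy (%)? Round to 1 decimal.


Accuracy = (TP + TN) / (TP + TN + FP + FN) * 100
= (67 + 94) / (67 + 94 + 18 + 16)
= 161 / 195
= 0.8256
= 82.6%

82.6


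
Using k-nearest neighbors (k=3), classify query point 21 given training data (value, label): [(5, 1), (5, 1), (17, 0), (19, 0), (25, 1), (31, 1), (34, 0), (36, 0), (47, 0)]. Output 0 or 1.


Distances from query 21:
Point 19 (class 0): distance = 2
Point 17 (class 0): distance = 4
Point 25 (class 1): distance = 4
K=3 nearest neighbors: classes = [0, 0, 1]
Votes for class 1: 1 / 3
Majority vote => class 0

0


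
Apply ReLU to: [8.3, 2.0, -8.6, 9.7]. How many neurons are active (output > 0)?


ReLU(x) = max(0, x) for each element:
ReLU(8.3) = 8.3
ReLU(2.0) = 2.0
ReLU(-8.6) = 0
ReLU(9.7) = 9.7
Active neurons (>0): 3

3


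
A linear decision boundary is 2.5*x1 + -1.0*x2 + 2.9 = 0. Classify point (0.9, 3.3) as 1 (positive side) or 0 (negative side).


Compute 2.5 * 0.9 + -1.0 * 3.3 + 2.9
= 2.25 + -3.3 + 2.9
= 1.85
Since 1.85 >= 0, the point is on the positive side.

1


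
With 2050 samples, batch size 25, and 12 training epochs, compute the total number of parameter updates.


Iterations per epoch = 2050 / 25 = 82
Total updates = iterations_per_epoch * epochs
= 82 * 12
= 984

984


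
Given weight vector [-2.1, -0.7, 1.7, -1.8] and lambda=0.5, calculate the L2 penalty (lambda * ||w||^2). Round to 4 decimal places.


Squaring each weight:
(-2.1)^2 = 4.41
(-0.7)^2 = 0.49
1.7^2 = 2.89
(-1.8)^2 = 3.24
Sum of squares = 11.03
Penalty = 0.5 * 11.03 = 5.5150

5.5150


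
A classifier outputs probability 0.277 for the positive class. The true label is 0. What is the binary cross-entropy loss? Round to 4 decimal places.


For y=0: Loss = -log(1-p)
= -log(1 - 0.277)
= -log(0.723)
= -(-0.3243)
= 0.3243

0.3243


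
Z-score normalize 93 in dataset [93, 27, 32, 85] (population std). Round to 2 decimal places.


Mean = (93 + 27 + 32 + 85) / 4 = 59.25
Variance = sum((x_i - mean)^2) / n = 896.1875
Std = sqrt(896.1875) = 29.9364
Z = (x - mean) / std
= (93 - 59.25) / 29.9364
= 33.75 / 29.9364
= 1.13

1.13


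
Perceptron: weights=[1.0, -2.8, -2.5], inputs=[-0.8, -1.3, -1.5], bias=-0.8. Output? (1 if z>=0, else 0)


z = w . x + b
= 1.0*-0.8 + -2.8*-1.3 + -2.5*-1.5 + -0.8
= -0.8 + 3.64 + 3.75 + -0.8
= 6.59 + -0.8
= 5.79
Since z = 5.79 >= 0, output = 1

1


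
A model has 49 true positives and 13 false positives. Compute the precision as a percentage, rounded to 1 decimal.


Precision = TP / (TP + FP) * 100
= 49 / (49 + 13)
= 49 / 62
= 0.7903
= 79.0%

79.0


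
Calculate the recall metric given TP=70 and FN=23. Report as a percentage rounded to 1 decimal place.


Recall = TP / (TP + FN) * 100
= 70 / (70 + 23)
= 70 / 93
= 0.7527
= 75.3%

75.3


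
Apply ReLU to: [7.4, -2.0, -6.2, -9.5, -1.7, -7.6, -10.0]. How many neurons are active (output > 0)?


ReLU(x) = max(0, x) for each element:
ReLU(7.4) = 7.4
ReLU(-2.0) = 0
ReLU(-6.2) = 0
ReLU(-9.5) = 0
ReLU(-1.7) = 0
ReLU(-7.6) = 0
ReLU(-10.0) = 0
Active neurons (>0): 1

1


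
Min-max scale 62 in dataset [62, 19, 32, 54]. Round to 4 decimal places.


Min = 19, Max = 62
Range = 62 - 19 = 43
Scaled = (x - min) / (max - min)
= (62 - 19) / 43
= 43 / 43
= 1.0000

1.0000


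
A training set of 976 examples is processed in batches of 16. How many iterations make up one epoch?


Iterations per epoch = dataset_size / batch_size
= 976 / 16
= 61

61


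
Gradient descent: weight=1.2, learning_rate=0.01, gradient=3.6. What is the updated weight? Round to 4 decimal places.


w_new = w_old - lr * gradient
= 1.2 - 0.01 * 3.6
= 1.2 - (0.036)
= 1.1640

1.1640


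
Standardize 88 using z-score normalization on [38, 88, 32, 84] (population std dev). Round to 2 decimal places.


Mean = (38 + 88 + 32 + 84) / 4 = 60.5
Variance = sum((x_i - mean)^2) / n = 656.75
Std = sqrt(656.75) = 25.6271
Z = (x - mean) / std
= (88 - 60.5) / 25.6271
= 27.5 / 25.6271
= 1.07

1.07


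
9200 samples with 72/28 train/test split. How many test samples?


Train samples = 9200 * 72% = 6624
Test samples = 9200 - 6624
= 2576

2576


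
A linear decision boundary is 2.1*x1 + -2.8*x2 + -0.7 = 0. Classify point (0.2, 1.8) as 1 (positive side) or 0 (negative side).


Compute 2.1 * 0.2 + -2.8 * 1.8 + -0.7
= 0.42 + -5.04 + -0.7
= -5.32
Since -5.32 < 0, the point is on the negative side.

0


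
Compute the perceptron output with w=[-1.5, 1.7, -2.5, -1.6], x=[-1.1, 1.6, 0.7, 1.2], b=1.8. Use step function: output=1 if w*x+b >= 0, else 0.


z = w . x + b
= -1.5*-1.1 + 1.7*1.6 + -2.5*0.7 + -1.6*1.2 + 1.8
= 1.65 + 2.72 + -1.75 + -1.92 + 1.8
= 0.7 + 1.8
= 2.5
Since z = 2.5 >= 0, output = 1

1


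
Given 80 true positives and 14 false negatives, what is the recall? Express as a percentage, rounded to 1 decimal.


Recall = TP / (TP + FN) * 100
= 80 / (80 + 14)
= 80 / 94
= 0.8511
= 85.1%

85.1


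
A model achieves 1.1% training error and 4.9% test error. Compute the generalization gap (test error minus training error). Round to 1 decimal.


Generalization gap = test_error - train_error
= 4.9 - 1.1
= 3.8%
A moderate gap.

3.8


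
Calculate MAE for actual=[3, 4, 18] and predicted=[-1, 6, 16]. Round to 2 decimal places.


Absolute errors: [4, 2, 2]
Sum of absolute errors = 8
MAE = 8 / 3 = 2.67

2.67


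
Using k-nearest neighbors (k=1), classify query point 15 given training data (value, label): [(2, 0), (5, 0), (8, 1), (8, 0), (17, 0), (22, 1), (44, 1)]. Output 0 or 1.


Distances from query 15:
Point 17 (class 0): distance = 2
K=1 nearest neighbors: classes = [0]
Votes for class 1: 0 / 1
Majority vote => class 0

0


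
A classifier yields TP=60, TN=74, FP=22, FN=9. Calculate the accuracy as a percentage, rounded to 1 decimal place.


Accuracy = (TP + TN) / (TP + TN + FP + FN) * 100
= (60 + 74) / (60 + 74 + 22 + 9)
= 134 / 165
= 0.8121
= 81.2%

81.2


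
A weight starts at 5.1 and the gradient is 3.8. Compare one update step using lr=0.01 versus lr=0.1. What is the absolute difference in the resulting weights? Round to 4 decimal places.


With lr=0.01: w_new = 5.1 - 0.01 * 3.8 = 5.062
With lr=0.1: w_new = 5.1 - 0.1 * 3.8 = 4.72
Absolute difference = |5.062 - 4.72|
= 0.3420

0.3420


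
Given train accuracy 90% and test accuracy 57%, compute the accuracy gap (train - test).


Gap = train_accuracy - test_accuracy
= 90 - 57
= 33%
This large gap strongly indicates overfitting.

33


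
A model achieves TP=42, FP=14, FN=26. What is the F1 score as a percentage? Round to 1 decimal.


Precision = TP / (TP + FP) = 42 / 56 = 0.75
Recall = TP / (TP + FN) = 42 / 68 = 0.6176
F1 = 2 * P * R / (P + R)
= 2 * 0.75 * 0.6176 / (0.75 + 0.6176)
= 0.9265 / 1.3676
= 0.6774
As percentage: 67.7%

67.7


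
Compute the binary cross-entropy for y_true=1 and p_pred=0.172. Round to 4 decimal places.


For y=1: Loss = -log(p)
= -log(0.172)
= -(-1.7603)
= 1.7603

1.7603


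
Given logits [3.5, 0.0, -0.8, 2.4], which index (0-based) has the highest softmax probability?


Softmax is a monotonic transformation, so it preserves the argmax.
We need to find the index of the maximum logit.
Index 0: 3.5
Index 1: 0.0
Index 2: -0.8
Index 3: 2.4
Maximum logit = 3.5 at index 0

0


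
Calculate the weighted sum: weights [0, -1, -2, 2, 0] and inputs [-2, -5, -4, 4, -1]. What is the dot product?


Element-wise products:
0 * -2 = 0
-1 * -5 = 5
-2 * -4 = 8
2 * 4 = 8
0 * -1 = 0
Sum = 0 + 5 + 8 + 8 + 0
= 21

21


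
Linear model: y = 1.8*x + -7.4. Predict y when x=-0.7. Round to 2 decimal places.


y = 1.8 * -0.7 + (-7.4)
= -1.26 + (-7.4)
= -8.66

-8.66


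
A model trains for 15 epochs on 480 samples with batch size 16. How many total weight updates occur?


Iterations per epoch = 480 / 16 = 30
Total updates = iterations_per_epoch * epochs
= 30 * 15
= 450

450


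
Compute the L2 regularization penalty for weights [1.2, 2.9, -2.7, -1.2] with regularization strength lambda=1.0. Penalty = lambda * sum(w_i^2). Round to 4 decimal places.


Squaring each weight:
1.2^2 = 1.44
2.9^2 = 8.41
(-2.7)^2 = 7.29
(-1.2)^2 = 1.44
Sum of squares = 18.58
Penalty = 1.0 * 18.58 = 18.5800

18.5800


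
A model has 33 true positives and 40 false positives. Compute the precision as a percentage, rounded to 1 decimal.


Precision = TP / (TP + FP) * 100
= 33 / (33 + 40)
= 33 / 73
= 0.4521
= 45.2%

45.2


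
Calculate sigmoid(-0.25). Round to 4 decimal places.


sigmoid(z) = 1 / (1 + exp(-z))
exp(-(-0.25)) = exp(0.25) = 1.284
1 + 1.284 = 2.284
1 / 2.284 = 0.4378

0.4378


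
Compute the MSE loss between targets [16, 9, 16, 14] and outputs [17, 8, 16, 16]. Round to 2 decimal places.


Differences: [-1, 1, 0, -2]
Squared errors: [1, 1, 0, 4]
Sum of squared errors = 6
MSE = 6 / 4 = 1.50

1.50


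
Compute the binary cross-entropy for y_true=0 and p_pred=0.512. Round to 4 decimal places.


For y=0: Loss = -log(1-p)
= -log(1 - 0.512)
= -log(0.488)
= -(-0.7174)
= 0.7174

0.7174


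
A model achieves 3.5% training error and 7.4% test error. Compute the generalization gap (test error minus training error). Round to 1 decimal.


Generalization gap = test_error - train_error
= 7.4 - 3.5
= 3.9%
A moderate gap.

3.9


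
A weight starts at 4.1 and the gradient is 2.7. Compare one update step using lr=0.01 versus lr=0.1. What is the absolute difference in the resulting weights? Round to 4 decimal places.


With lr=0.01: w_new = 4.1 - 0.01 * 2.7 = 4.073
With lr=0.1: w_new = 4.1 - 0.1 * 2.7 = 3.83
Absolute difference = |4.073 - 3.83|
= 0.2430

0.2430


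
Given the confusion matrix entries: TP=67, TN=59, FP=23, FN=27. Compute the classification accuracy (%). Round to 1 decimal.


Accuracy = (TP + TN) / (TP + TN + FP + FN) * 100
= (67 + 59) / (67 + 59 + 23 + 27)
= 126 / 176
= 0.7159
= 71.6%

71.6


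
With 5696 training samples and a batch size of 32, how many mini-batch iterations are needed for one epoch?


Iterations per epoch = dataset_size / batch_size
= 5696 / 32
= 178

178


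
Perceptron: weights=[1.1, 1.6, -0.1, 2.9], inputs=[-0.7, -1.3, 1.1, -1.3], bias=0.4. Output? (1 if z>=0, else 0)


z = w . x + b
= 1.1*-0.7 + 1.6*-1.3 + -0.1*1.1 + 2.9*-1.3 + 0.4
= -0.77 + -2.08 + -0.11 + -3.77 + 0.4
= -6.73 + 0.4
= -6.33
Since z = -6.33 < 0, output = 0

0


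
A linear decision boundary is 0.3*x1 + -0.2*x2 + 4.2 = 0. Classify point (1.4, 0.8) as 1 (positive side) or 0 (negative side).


Compute 0.3 * 1.4 + -0.2 * 0.8 + 4.2
= 0.42 + -0.16 + 4.2
= 4.46
Since 4.46 >= 0, the point is on the positive side.

1


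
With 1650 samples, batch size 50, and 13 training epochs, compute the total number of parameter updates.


Iterations per epoch = 1650 / 50 = 33
Total updates = iterations_per_epoch * epochs
= 33 * 13
= 429

429


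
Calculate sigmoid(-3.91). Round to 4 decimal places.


sigmoid(z) = 1 / (1 + exp(-z))
exp(-(-3.91)) = exp(3.91) = 49.899
1 + 49.899 = 50.899
1 / 50.899 = 0.0196

0.0196


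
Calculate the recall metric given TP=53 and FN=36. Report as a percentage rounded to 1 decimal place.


Recall = TP / (TP + FN) * 100
= 53 / (53 + 36)
= 53 / 89
= 0.5955
= 59.6%

59.6


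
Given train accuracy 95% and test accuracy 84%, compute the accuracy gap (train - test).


Gap = train_accuracy - test_accuracy
= 95 - 84
= 11%
This gap suggests the model is overfitting.

11


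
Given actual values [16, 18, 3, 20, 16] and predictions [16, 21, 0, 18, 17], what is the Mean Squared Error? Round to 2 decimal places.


Differences: [0, -3, 3, 2, -1]
Squared errors: [0, 9, 9, 4, 1]
Sum of squared errors = 23
MSE = 23 / 5 = 4.60

4.60


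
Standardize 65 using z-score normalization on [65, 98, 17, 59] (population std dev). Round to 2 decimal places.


Mean = (65 + 98 + 17 + 59) / 4 = 59.75
Variance = sum((x_i - mean)^2) / n = 829.6875
Std = sqrt(829.6875) = 28.8043
Z = (x - mean) / std
= (65 - 59.75) / 28.8043
= 5.25 / 28.8043
= 0.18

0.18


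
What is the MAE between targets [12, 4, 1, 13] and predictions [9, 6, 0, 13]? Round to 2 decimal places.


Absolute errors: [3, 2, 1, 0]
Sum of absolute errors = 6
MAE = 6 / 4 = 1.50

1.50


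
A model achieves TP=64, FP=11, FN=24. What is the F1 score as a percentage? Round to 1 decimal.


Precision = TP / (TP + FP) = 64 / 75 = 0.8533
Recall = TP / (TP + FN) = 64 / 88 = 0.7273
F1 = 2 * P * R / (P + R)
= 2 * 0.8533 * 0.7273 / (0.8533 + 0.7273)
= 1.2412 / 1.5806
= 0.7853
As percentage: 78.5%

78.5


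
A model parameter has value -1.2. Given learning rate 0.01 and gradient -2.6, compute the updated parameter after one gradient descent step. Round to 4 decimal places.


w_new = w_old - lr * gradient
= -1.2 - 0.01 * -2.6
= -1.2 - (-0.026)
= -1.1740

-1.1740


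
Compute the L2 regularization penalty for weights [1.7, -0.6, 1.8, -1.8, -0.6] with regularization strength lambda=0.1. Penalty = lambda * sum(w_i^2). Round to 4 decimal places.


Squaring each weight:
1.7^2 = 2.89
(-0.6)^2 = 0.36
1.8^2 = 3.24
(-1.8)^2 = 3.24
(-0.6)^2 = 0.36
Sum of squares = 10.09
Penalty = 0.1 * 10.09 = 1.0090

1.0090


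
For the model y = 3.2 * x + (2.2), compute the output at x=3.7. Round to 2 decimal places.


y = 3.2 * 3.7 + (2.2)
= 11.84 + (2.2)
= 14.04

14.04


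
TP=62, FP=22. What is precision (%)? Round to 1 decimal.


Precision = TP / (TP + FP) * 100
= 62 / (62 + 22)
= 62 / 84
= 0.7381
= 73.8%

73.8


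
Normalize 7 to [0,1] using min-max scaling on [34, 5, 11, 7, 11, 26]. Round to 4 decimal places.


Min = 5, Max = 34
Range = 34 - 5 = 29
Scaled = (x - min) / (max - min)
= (7 - 5) / 29
= 2 / 29
= 0.0690

0.0690


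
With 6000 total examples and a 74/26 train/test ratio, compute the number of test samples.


Train samples = 6000 * 74% = 4440
Test samples = 6000 - 4440
= 1560

1560


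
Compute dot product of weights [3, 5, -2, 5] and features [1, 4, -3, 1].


Element-wise products:
3 * 1 = 3
5 * 4 = 20
-2 * -3 = 6
5 * 1 = 5
Sum = 3 + 20 + 6 + 5
= 34

34


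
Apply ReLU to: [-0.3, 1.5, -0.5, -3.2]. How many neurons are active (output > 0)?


ReLU(x) = max(0, x) for each element:
ReLU(-0.3) = 0
ReLU(1.5) = 1.5
ReLU(-0.5) = 0
ReLU(-3.2) = 0
Active neurons (>0): 1

1


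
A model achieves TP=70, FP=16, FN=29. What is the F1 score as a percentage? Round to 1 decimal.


Precision = TP / (TP + FP) = 70 / 86 = 0.814
Recall = TP / (TP + FN) = 70 / 99 = 0.7071
F1 = 2 * P * R / (P + R)
= 2 * 0.814 * 0.7071 / (0.814 + 0.7071)
= 1.151 / 1.521
= 0.7568
As percentage: 75.7%

75.7


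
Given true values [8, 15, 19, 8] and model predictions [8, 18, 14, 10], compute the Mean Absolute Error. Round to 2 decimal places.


Absolute errors: [0, 3, 5, 2]
Sum of absolute errors = 10
MAE = 10 / 4 = 2.50

2.50


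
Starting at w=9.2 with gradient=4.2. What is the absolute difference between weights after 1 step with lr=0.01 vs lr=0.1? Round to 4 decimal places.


With lr=0.01: w_new = 9.2 - 0.01 * 4.2 = 9.158
With lr=0.1: w_new = 9.2 - 0.1 * 4.2 = 8.78
Absolute difference = |9.158 - 8.78|
= 0.3780

0.3780


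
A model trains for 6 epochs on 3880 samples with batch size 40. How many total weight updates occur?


Iterations per epoch = 3880 / 40 = 97
Total updates = iterations_per_epoch * epochs
= 97 * 6
= 582

582


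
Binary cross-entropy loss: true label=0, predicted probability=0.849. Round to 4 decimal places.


For y=0: Loss = -log(1-p)
= -log(1 - 0.849)
= -log(0.151)
= -(-1.8905)
= 1.8905

1.8905


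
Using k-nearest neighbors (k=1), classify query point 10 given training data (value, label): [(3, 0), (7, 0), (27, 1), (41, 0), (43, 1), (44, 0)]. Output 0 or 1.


Distances from query 10:
Point 7 (class 0): distance = 3
K=1 nearest neighbors: classes = [0]
Votes for class 1: 0 / 1
Majority vote => class 0

0


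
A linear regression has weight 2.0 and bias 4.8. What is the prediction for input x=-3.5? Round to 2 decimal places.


y = 2.0 * -3.5 + (4.8)
= -7.0 + (4.8)
= -2.20

-2.20


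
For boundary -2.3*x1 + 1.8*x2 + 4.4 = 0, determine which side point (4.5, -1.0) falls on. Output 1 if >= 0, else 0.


Compute -2.3 * 4.5 + 1.8 * -1.0 + 4.4
= -10.35 + -1.8 + 4.4
= -7.75
Since -7.75 < 0, the point is on the negative side.

0


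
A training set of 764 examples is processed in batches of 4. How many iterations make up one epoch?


Iterations per epoch = dataset_size / batch_size
= 764 / 4
= 191

191


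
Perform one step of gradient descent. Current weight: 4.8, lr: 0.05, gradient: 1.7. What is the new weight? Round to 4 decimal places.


w_new = w_old - lr * gradient
= 4.8 - 0.05 * 1.7
= 4.8 - (0.085)
= 4.7150

4.7150


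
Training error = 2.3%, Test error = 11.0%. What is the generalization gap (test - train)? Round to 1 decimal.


Generalization gap = test_error - train_error
= 11.0 - 2.3
= 8.7%
A moderate gap.

8.7


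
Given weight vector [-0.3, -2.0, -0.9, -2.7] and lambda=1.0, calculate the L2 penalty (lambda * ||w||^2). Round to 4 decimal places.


Squaring each weight:
(-0.3)^2 = 0.09
(-2.0)^2 = 4.0
(-0.9)^2 = 0.81
(-2.7)^2 = 7.29
Sum of squares = 12.19
Penalty = 1.0 * 12.19 = 12.1900

12.1900


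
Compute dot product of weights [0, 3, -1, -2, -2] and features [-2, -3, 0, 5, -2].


Element-wise products:
0 * -2 = 0
3 * -3 = -9
-1 * 0 = 0
-2 * 5 = -10
-2 * -2 = 4
Sum = 0 + -9 + 0 + -10 + 4
= -15

-15


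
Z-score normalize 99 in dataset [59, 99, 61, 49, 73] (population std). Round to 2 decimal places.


Mean = (59 + 99 + 61 + 49 + 73) / 5 = 68.2
Variance = sum((x_i - mean)^2) / n = 295.36
Std = sqrt(295.36) = 17.186
Z = (x - mean) / std
= (99 - 68.2) / 17.186
= 30.8 / 17.186
= 1.79

1.79


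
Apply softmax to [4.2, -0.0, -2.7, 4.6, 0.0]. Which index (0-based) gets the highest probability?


Softmax is a monotonic transformation, so it preserves the argmax.
We need to find the index of the maximum logit.
Index 0: 4.2
Index 1: -0.0
Index 2: -2.7
Index 3: 4.6
Index 4: 0.0
Maximum logit = 4.6 at index 3

3


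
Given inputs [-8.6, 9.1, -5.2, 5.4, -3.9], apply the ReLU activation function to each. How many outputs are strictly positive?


ReLU(x) = max(0, x) for each element:
ReLU(-8.6) = 0
ReLU(9.1) = 9.1
ReLU(-5.2) = 0
ReLU(5.4) = 5.4
ReLU(-3.9) = 0
Active neurons (>0): 2

2


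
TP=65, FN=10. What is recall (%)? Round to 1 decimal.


Recall = TP / (TP + FN) * 100
= 65 / (65 + 10)
= 65 / 75
= 0.8667
= 86.7%

86.7


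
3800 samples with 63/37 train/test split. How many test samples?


Train samples = 3800 * 63% = 2394
Test samples = 3800 - 2394
= 1406

1406


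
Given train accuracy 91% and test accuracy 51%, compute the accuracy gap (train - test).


Gap = train_accuracy - test_accuracy
= 91 - 51
= 40%
This large gap strongly indicates overfitting.

40


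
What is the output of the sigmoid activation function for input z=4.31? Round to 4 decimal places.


sigmoid(z) = 1 / (1 + exp(-z))
exp(-(4.31)) = exp(-4.31) = 0.0134
1 + 0.0134 = 1.0134
1 / 1.0134 = 0.9867

0.9867


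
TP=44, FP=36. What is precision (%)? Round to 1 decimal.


Precision = TP / (TP + FP) * 100
= 44 / (44 + 36)
= 44 / 80
= 0.55
= 55.0%

55.0


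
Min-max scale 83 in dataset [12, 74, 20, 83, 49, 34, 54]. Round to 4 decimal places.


Min = 12, Max = 83
Range = 83 - 12 = 71
Scaled = (x - min) / (max - min)
= (83 - 12) / 71
= 71 / 71
= 1.0000

1.0000


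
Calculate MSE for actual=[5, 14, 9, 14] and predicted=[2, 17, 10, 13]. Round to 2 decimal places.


Differences: [3, -3, -1, 1]
Squared errors: [9, 9, 1, 1]
Sum of squared errors = 20
MSE = 20 / 4 = 5.00

5.00


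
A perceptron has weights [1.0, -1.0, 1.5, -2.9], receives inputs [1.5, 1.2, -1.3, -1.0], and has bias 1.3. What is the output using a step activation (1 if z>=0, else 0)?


z = w . x + b
= 1.0*1.5 + -1.0*1.2 + 1.5*-1.3 + -2.9*-1.0 + 1.3
= 1.5 + -1.2 + -1.95 + 2.9 + 1.3
= 1.25 + 1.3
= 2.55
Since z = 2.55 >= 0, output = 1

1


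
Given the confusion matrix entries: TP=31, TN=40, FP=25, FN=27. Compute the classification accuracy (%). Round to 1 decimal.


Accuracy = (TP + TN) / (TP + TN + FP + FN) * 100
= (31 + 40) / (31 + 40 + 25 + 27)
= 71 / 123
= 0.5772
= 57.7%

57.7


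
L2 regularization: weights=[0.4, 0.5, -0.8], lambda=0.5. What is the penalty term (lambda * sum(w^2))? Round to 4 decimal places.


Squaring each weight:
0.4^2 = 0.16
0.5^2 = 0.25
(-0.8)^2 = 0.64
Sum of squares = 1.05
Penalty = 0.5 * 1.05 = 0.5250

0.5250


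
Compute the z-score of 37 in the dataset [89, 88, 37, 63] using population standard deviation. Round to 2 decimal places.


Mean = (89 + 88 + 37 + 63) / 4 = 69.25
Variance = sum((x_i - mean)^2) / n = 455.1875
Std = sqrt(455.1875) = 21.3351
Z = (x - mean) / std
= (37 - 69.25) / 21.3351
= -32.25 / 21.3351
= -1.51

-1.51


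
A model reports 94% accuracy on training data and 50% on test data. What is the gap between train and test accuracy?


Gap = train_accuracy - test_accuracy
= 94 - 50
= 44%
This large gap strongly indicates overfitting.

44


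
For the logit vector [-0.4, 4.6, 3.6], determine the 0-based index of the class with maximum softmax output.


Softmax is a monotonic transformation, so it preserves the argmax.
We need to find the index of the maximum logit.
Index 0: -0.4
Index 1: 4.6
Index 2: 3.6
Maximum logit = 4.6 at index 1

1


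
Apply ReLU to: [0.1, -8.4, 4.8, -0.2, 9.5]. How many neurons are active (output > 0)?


ReLU(x) = max(0, x) for each element:
ReLU(0.1) = 0.1
ReLU(-8.4) = 0
ReLU(4.8) = 4.8
ReLU(-0.2) = 0
ReLU(9.5) = 9.5
Active neurons (>0): 3

3


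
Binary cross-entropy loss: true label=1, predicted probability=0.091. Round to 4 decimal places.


For y=1: Loss = -log(p)
= -log(0.091)
= -(-2.3969)
= 2.3969

2.3969


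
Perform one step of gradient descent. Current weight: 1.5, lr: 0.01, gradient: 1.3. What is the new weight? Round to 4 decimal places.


w_new = w_old - lr * gradient
= 1.5 - 0.01 * 1.3
= 1.5 - (0.013)
= 1.4870

1.4870


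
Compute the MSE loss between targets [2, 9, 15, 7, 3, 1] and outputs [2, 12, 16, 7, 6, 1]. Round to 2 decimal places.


Differences: [0, -3, -1, 0, -3, 0]
Squared errors: [0, 9, 1, 0, 9, 0]
Sum of squared errors = 19
MSE = 19 / 6 = 3.17

3.17


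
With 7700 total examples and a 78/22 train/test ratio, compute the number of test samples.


Train samples = 7700 * 78% = 6006
Test samples = 7700 - 6006
= 1694

1694


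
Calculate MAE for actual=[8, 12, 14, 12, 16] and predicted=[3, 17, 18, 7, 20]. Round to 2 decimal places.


Absolute errors: [5, 5, 4, 5, 4]
Sum of absolute errors = 23
MAE = 23 / 5 = 4.60

4.60


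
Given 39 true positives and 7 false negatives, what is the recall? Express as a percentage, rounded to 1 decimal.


Recall = TP / (TP + FN) * 100
= 39 / (39 + 7)
= 39 / 46
= 0.8478
= 84.8%

84.8


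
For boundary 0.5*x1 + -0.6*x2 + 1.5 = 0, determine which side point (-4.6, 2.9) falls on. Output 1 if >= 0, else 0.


Compute 0.5 * -4.6 + -0.6 * 2.9 + 1.5
= -2.3 + -1.74 + 1.5
= -2.54
Since -2.54 < 0, the point is on the negative side.

0


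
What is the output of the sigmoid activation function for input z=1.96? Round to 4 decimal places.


sigmoid(z) = 1 / (1 + exp(-z))
exp(-(1.96)) = exp(-1.96) = 0.1409
1 + 0.1409 = 1.1409
1 / 1.1409 = 0.8765

0.8765


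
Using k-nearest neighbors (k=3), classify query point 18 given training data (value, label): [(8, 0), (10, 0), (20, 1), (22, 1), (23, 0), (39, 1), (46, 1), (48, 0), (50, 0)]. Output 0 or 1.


Distances from query 18:
Point 20 (class 1): distance = 2
Point 22 (class 1): distance = 4
Point 23 (class 0): distance = 5
K=3 nearest neighbors: classes = [1, 1, 0]
Votes for class 1: 2 / 3
Majority vote => class 1

1


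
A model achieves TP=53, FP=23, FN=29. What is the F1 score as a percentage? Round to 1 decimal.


Precision = TP / (TP + FP) = 53 / 76 = 0.6974
Recall = TP / (TP + FN) = 53 / 82 = 0.6463
F1 = 2 * P * R / (P + R)
= 2 * 0.6974 * 0.6463 / (0.6974 + 0.6463)
= 0.9015 / 1.3437
= 0.6709
As percentage: 67.1%

67.1


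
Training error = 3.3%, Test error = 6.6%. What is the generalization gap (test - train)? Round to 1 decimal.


Generalization gap = test_error - train_error
= 6.6 - 3.3
= 3.3%
A moderate gap.

3.3


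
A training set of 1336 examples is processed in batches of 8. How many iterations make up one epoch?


Iterations per epoch = dataset_size / batch_size
= 1336 / 8
= 167

167


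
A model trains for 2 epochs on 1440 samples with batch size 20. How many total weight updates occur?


Iterations per epoch = 1440 / 20 = 72
Total updates = iterations_per_epoch * epochs
= 72 * 2
= 144

144


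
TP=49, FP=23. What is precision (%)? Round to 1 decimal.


Precision = TP / (TP + FP) * 100
= 49 / (49 + 23)
= 49 / 72
= 0.6806
= 68.1%

68.1


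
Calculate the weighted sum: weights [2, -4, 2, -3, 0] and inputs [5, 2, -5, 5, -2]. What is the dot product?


Element-wise products:
2 * 5 = 10
-4 * 2 = -8
2 * -5 = -10
-3 * 5 = -15
0 * -2 = 0
Sum = 10 + -8 + -10 + -15 + 0
= -23

-23


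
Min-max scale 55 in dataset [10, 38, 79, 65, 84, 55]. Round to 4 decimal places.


Min = 10, Max = 84
Range = 84 - 10 = 74
Scaled = (x - min) / (max - min)
= (55 - 10) / 74
= 45 / 74
= 0.6081

0.6081


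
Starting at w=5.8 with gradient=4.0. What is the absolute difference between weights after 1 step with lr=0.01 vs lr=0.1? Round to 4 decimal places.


With lr=0.01: w_new = 5.8 - 0.01 * 4.0 = 5.76
With lr=0.1: w_new = 5.8 - 0.1 * 4.0 = 5.4
Absolute difference = |5.76 - 5.4|
= 0.3600

0.3600


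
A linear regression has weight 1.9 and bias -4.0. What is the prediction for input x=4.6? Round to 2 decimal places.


y = 1.9 * 4.6 + (-4.0)
= 8.74 + (-4.0)
= 4.74

4.74


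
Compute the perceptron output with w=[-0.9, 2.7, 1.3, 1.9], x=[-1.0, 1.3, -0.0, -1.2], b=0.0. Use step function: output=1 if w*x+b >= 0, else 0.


z = w . x + b
= -0.9*-1.0 + 2.7*1.3 + 1.3*-0.0 + 1.9*-1.2 + 0.0
= 0.9 + 3.51 + -0.0 + -2.28 + 0.0
= 2.13 + 0.0
= 2.13
Since z = 2.13 >= 0, output = 1

1


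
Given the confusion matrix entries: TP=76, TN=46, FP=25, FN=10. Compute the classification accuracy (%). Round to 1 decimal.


Accuracy = (TP + TN) / (TP + TN + FP + FN) * 100
= (76 + 46) / (76 + 46 + 25 + 10)
= 122 / 157
= 0.7771
= 77.7%

77.7


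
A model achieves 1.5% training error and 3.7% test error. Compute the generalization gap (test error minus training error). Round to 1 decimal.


Generalization gap = test_error - train_error
= 3.7 - 1.5
= 2.2%
A moderate gap.

2.2


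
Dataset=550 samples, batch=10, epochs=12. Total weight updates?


Iterations per epoch = 550 / 10 = 55
Total updates = iterations_per_epoch * epochs
= 55 * 12
= 660

660


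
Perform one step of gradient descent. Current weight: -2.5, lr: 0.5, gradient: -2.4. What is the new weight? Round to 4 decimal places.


w_new = w_old - lr * gradient
= -2.5 - 0.5 * -2.4
= -2.5 - (-1.2)
= -1.3000

-1.3000


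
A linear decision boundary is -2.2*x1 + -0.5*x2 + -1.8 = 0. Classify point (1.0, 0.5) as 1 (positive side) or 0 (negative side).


Compute -2.2 * 1.0 + -0.5 * 0.5 + -1.8
= -2.2 + -0.25 + -1.8
= -4.25
Since -4.25 < 0, the point is on the negative side.

0


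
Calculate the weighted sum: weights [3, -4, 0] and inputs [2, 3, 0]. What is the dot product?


Element-wise products:
3 * 2 = 6
-4 * 3 = -12
0 * 0 = 0
Sum = 6 + -12 + 0
= -6

-6
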